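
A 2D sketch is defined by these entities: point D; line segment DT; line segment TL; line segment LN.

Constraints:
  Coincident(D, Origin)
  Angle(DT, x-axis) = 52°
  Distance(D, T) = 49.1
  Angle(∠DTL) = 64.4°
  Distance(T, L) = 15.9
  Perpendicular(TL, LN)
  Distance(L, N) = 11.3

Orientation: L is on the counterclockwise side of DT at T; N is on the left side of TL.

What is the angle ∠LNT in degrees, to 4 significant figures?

54.60°

D is at the origin; DT runs at 52.0° with length 49.1, so T = 49.1·(cos 52.0°, sin 52.0°) = (30.23, 38.69). ∠DTL = 64.4°, so TL runs at 52.0° + (180° − 64.4°) = 167.6° from the x-axis; with |TL| = 15.9, L = T + 15.9·(cos 167.6°, sin 167.6°) = (14.70, 42.11). TL is perpendicular to LN; with |LN| = 11.3 on the left of TL, N = L + 11.3·(-0.2147, -0.9767) = (12.27, 31.07). Then cos ∠LNT = NL·NT / (|NL||NT|), giving 54.60°.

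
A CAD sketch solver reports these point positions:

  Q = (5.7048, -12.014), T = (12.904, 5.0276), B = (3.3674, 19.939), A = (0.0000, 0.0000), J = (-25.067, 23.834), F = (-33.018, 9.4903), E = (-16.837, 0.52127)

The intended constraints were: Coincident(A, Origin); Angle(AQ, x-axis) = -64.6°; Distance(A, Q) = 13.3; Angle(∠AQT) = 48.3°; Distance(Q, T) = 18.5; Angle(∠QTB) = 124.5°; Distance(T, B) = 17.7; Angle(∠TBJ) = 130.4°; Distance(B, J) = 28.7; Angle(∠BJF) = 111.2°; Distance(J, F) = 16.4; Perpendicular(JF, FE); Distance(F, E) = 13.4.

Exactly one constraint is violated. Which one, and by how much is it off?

Distance(F, E) = 13.4 — off by 5.10.

A = (0.00, 0.00) ✓; AQ at -64.60° ✓; |AQ| = 13.30 ✓; ∠AQT = 48.30° ✓; |QT| = 18.50 ✓; ∠QTB = 124.5° ✓; |TB| = 17.70 ✓; ∠TBJ = 130.4° ✓; |BJ| = 28.70 ✓; ∠BJF = 111.2° ✓; |JF| = 16.40 ✓; ∠(JF, FE) = 90.00° ✓; |FE| = 18.50 ✗.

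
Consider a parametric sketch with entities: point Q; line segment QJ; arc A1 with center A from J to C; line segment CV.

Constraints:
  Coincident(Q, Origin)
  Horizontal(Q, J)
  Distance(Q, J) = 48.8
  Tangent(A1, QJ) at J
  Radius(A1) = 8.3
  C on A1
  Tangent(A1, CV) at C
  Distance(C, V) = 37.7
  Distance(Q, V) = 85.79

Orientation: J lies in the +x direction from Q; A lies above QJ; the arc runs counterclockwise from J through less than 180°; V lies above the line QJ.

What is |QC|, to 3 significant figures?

55.1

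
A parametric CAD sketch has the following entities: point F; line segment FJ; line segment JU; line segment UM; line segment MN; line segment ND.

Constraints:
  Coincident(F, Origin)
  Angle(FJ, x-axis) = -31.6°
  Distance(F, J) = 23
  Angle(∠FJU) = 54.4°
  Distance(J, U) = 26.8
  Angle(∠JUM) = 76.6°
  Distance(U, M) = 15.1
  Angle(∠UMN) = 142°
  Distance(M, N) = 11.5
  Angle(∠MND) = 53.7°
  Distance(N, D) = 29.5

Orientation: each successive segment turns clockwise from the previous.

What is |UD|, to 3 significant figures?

15.6

F is at the origin; FJ runs at -31.6° with length 23.0, so J = (19.6, -12.1). ∠FJU = 54.4° gives JU at -157° from the x-axis; with |JU| = 26.8, U = (-5.12, -22.4). ∠JUM = 76.6° gives UM at 99.4° from the x-axis; with |UM| = 15.1, M = (-7.58, -7.54). ∠UMN = 142.0° gives MN at 61.4° from the x-axis; with |MN| = 11.5, N = (-2.08, 2.56). ∠MND = 53.7° gives ND at -64.9° from the x-axis; with |ND| = 29.5, D = (10.4, -24.2). Then |UD| = |D − U| = 15.6.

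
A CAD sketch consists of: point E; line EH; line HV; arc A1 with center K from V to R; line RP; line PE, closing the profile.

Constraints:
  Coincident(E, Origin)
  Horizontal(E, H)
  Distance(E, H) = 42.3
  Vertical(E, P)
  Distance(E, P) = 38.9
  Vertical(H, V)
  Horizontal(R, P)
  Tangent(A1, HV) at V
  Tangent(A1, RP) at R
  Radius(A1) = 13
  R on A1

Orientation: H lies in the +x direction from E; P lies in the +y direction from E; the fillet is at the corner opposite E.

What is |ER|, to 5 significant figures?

48.700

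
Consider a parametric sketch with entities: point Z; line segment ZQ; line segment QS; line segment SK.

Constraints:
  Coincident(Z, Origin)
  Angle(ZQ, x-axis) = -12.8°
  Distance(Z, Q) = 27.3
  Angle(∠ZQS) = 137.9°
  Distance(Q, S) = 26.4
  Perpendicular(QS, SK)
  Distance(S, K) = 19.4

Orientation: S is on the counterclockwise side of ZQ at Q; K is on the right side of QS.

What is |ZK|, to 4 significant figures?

59.99

∠ZQS = 137.9°, so QS runs at -12.8° + (180° − 137.9°) = 29.30° from the x-axis; with |QS| = 26.4, S = Q + 26.4·(cos 29.30°, sin 29.30°) = (49.64, 6.871). The perpendicularity gives SK at right angles to QS; with |SK| = 19.4 on the right of QS, K = S + 19.4·(0.4894, -0.8721) = (59.14, -10.05). Then |ZK| = |K − Z| = 59.99.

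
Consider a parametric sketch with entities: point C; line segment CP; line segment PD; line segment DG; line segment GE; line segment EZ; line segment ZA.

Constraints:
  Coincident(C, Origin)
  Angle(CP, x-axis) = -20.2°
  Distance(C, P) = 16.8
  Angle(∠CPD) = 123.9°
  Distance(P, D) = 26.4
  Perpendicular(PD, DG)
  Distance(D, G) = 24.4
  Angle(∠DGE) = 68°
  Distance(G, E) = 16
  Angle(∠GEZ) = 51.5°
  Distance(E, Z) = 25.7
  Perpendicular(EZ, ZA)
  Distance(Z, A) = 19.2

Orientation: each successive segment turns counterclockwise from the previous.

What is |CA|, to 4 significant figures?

53.44

∠GEZ = 51.5° gives EZ at 6.400° from the x-axis; with |EZ| = 25.7, Z = (39.88, 18.76). The perpendicularity gives ZA at right angles to EZ, so ZA runs at 96.40°; with |ZA| = 19.2, A = (37.74, 37.84). Then |CA| = |A − C| = 53.44.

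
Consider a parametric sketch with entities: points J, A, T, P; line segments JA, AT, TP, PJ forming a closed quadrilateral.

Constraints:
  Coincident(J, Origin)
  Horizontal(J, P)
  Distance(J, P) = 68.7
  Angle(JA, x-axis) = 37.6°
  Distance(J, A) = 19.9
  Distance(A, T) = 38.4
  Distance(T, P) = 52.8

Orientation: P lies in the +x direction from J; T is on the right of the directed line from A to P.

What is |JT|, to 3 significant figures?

34.2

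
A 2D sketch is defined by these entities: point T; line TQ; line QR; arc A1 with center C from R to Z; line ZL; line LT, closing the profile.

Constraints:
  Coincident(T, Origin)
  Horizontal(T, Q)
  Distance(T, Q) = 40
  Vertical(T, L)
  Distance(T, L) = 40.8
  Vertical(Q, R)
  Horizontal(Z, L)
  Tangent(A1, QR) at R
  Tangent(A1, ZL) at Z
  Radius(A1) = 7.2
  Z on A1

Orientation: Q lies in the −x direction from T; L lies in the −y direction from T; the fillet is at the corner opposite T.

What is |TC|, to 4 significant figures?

46.96

T is at the origin; T and Q share the same y with |TQ| = 40.0 and Q on the −x side, so Q = (-40.00, 0.000). T and L share the same x with |TL| = 40.8 and L on the −y side, so L = (0.000, -40.80). The virtual corner opposite T is at (-40.00, -40.80). A1 meets QR tangentially, so CR is at right angles to QR and the tangent condition forces CZ to be normal to ZL, with radius 7.2, so the center C sits 7.2 in from both sides at C = (-32.80, -33.60). Then |TC| = |C − T| = 46.96.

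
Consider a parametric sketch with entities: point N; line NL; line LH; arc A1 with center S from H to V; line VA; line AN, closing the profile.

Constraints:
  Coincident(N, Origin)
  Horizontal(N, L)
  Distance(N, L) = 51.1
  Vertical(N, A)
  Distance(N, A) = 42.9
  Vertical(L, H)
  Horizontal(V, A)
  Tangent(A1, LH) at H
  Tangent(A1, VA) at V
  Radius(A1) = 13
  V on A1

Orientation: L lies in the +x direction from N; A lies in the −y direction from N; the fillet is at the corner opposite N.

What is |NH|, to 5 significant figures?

59.205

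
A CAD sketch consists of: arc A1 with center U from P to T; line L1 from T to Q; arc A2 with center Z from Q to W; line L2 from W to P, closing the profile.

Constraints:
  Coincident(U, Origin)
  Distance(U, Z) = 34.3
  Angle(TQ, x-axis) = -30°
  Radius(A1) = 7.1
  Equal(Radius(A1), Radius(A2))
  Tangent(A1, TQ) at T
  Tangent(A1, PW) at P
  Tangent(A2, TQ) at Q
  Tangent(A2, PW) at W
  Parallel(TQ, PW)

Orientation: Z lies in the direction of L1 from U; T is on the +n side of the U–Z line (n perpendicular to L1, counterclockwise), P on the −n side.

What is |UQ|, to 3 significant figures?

35.0

The slot axis is L1's direction at -30.0°, so u = (cos -30.0°, sin -30.0°) = (0.866, -0.500) and n = (−sin -30.0°, cos -30.0°) = (0.500, 0.866). U is at the origin and Z lies 34.3 along u from U, so Z = 34.3·u = (29.7, -17.1). Tangency of A1 to both parallel lines with radius 7.1 puts T and P at U ± 7.1·n: T = (3.55, 6.15), P = (-3.55, -6.15). Equal radii place Q and W the same way about Z: Q = Z + 7.1·n = (33.3, -11.0), W = Z − 7.1·n = (26.2, -23.3). Then |UQ| = |Q − U| = 35.0.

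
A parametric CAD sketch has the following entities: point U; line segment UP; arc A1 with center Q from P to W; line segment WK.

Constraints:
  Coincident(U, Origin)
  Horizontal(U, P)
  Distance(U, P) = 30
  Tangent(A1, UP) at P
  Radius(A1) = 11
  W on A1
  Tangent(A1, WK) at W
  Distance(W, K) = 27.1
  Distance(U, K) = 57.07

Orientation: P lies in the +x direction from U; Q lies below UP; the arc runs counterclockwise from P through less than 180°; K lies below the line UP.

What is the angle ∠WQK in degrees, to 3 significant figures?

67.9°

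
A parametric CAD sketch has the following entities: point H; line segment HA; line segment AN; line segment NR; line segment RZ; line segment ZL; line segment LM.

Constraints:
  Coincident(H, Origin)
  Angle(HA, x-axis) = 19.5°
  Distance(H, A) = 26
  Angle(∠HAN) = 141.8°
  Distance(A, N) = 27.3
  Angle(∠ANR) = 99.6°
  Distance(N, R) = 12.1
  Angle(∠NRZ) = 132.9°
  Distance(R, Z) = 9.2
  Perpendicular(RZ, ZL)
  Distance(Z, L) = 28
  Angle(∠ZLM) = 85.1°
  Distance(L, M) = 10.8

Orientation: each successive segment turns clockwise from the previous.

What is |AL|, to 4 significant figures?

2.651

∠NRZ = 132.9° gives RZ at -146.2° from the x-axis; with |RZ| = 9.2, Z = (40.81, -17.14). RZ is perpendicular to ZL, so ZL runs at 123.8°; with |ZL| = 28.0, L = (25.23, 6.128). Then |AL| = |L − A| = 2.651.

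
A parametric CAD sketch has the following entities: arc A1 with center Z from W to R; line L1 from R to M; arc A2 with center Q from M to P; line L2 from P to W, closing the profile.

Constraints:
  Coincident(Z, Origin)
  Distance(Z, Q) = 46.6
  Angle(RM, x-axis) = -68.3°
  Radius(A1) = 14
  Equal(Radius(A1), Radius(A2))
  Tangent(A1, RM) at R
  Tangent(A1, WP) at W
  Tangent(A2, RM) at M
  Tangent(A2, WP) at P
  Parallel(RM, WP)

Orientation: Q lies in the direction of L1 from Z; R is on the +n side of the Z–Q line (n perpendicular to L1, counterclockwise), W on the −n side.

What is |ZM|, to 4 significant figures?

48.66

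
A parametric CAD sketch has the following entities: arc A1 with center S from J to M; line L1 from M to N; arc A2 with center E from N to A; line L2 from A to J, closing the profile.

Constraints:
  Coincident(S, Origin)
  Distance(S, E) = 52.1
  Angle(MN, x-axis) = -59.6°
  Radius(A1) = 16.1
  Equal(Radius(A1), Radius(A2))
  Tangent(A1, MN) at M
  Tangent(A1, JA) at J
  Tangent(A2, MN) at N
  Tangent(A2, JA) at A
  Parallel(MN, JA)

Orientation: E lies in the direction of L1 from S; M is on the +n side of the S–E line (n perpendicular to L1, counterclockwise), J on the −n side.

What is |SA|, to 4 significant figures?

54.53

The slot axis is L1's direction at -59.6°, so u = (cos -59.6°, sin -59.6°) = (0.5060, -0.8625) and n = (−sin -59.6°, cos -59.6°) = (0.8625, 0.5060). S is at the origin and E lies 52.1 along u from S, so E = 52.1·u = (26.36, -44.94). Tangency of A1 to both parallel lines with radius 16.1 puts M and J at S ± 16.1·n: M = (13.89, 8.147), J = (-13.89, -8.147). Equal radii place N and A the same way about E: N = E + 16.1·n = (40.25, -36.79), A = E − 16.1·n = (12.48, -53.08). Then |SA| = |A − S| = 54.53.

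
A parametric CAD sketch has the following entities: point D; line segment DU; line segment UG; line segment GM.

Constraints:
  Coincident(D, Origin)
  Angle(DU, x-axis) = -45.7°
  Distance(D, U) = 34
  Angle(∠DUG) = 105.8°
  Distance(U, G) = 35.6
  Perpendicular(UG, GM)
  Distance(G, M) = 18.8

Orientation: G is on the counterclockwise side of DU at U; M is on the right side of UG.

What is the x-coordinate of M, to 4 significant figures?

64.00

D is at the origin; DU runs at -45.7° with length 34.0, so U = 34.0·(cos -45.7°, sin -45.7°) = (23.75, -24.33). ∠DUG = 105.8°, so UG runs at -45.7° + (180° − 105.8°) = 28.50° from the x-axis; with |UG| = 35.6, G = U + 35.6·(cos 28.50°, sin 28.50°) = (55.03, -7.347). UG ⟂ GM; with |GM| = 18.8 on the right of UG, M = G + 18.8·(0.4772, -0.8788) = (64.00, -23.87). So M.x = 64.00.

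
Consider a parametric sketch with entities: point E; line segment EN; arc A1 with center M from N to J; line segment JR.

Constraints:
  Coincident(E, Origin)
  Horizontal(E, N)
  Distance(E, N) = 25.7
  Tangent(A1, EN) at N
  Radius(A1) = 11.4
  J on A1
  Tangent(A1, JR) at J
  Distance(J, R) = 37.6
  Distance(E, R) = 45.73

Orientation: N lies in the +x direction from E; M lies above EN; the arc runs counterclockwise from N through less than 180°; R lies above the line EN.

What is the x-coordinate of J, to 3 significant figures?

33.5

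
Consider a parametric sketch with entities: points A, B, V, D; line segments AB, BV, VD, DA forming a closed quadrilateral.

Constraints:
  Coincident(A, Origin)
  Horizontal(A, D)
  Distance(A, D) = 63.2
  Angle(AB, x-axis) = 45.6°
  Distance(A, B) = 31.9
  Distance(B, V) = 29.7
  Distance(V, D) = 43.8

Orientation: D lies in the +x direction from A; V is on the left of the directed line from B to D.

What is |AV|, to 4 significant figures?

61.40

A is at the origin; AD is horizontal with |AD| = 63.2 and D in +x, so D = (63.2, 0). AB runs at 45.6° with |AB| = 31.9, so B = (22.32, 22.79). V is determined by |BV| = 29.7 and |VD| = 43.8 together: it lies at the intersection of circle(B, 29.7) and circle(D, 43.8). With |BD| = 46.80, the foot of the radical line on BD is 12.33 from B and the perpendicular offset is √(29.7² − 12.33²) = 27.02. Taking the left-of-BD solution: V = (46.25, 40.39).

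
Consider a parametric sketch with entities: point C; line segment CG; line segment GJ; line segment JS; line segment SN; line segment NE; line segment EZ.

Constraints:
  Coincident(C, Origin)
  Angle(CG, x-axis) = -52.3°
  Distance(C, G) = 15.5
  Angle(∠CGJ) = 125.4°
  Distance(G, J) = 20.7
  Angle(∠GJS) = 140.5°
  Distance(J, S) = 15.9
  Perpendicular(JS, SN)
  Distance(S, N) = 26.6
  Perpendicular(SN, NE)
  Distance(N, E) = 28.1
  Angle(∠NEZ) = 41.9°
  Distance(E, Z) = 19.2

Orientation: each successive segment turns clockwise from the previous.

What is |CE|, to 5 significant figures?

3.3479

C is at the origin; CG runs at -52.3° with length 15.5, so G = (9.4787, -12.264). ∠CGJ = 125.4° gives GJ at -106.90° from the x-axis; with |GJ| = 20.7, J = (3.4611, -32.070). ∠GJS = 140.5° gives JS at -146.40° from the x-axis; with |JS| = 15.9, S = (-9.7823, -40.869). JS is perpendicular to SN, so SN runs at 123.60°; with |SN| = 26.6, N = (-24.503, -18.713). SN is perpendicular to NE, so NE runs at 33.600°; with |NE| = 28.1, E = (-1.0974, -3.1629). Then |CE| = |E − C| = 3.3479.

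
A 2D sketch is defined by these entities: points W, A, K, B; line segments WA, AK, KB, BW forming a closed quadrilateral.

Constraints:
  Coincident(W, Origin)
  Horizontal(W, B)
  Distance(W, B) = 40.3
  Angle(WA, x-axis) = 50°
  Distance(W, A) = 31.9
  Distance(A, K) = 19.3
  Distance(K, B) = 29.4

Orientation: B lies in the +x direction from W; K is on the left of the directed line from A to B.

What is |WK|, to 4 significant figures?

48.96

W is at the origin; W and B share the same y with |WB| = 40.3 and B in +x, so B = (40.3, 0). WA runs at 50.0° with |WA| = 31.9, so A = (20.50, 24.44). K is determined by |AK| = 19.3 and |KB| = 29.4 together: it lies at the intersection of circle(A, 19.3) and circle(B, 29.4). With |AB| = 31.45, the foot of the radical line on AB is 7.904 from A and the perpendicular offset is √(19.3² − 7.904²) = 17.61. Taking the left-of-AB solution: K = (39.16, 29.38).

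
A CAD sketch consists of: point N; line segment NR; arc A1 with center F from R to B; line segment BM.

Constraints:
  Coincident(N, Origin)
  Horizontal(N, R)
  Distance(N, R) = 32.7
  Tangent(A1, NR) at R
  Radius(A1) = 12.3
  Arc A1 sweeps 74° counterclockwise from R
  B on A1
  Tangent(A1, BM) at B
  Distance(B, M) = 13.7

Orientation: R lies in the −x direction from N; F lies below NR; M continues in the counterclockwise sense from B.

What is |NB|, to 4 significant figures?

45.41

A1 meets NR tangentially, so FR is at right angles to NR, so F = R + (0, -12.3) = (-32.70, -12.30). On A1, R sits at bearing 90° from F; a 74° counterclockwise sweep puts B at bearing 164°, so B = F + 12.3·(cos 164°, sin 164°) = (-44.52, -8.910). Then |NB| = |B − N| = 45.41.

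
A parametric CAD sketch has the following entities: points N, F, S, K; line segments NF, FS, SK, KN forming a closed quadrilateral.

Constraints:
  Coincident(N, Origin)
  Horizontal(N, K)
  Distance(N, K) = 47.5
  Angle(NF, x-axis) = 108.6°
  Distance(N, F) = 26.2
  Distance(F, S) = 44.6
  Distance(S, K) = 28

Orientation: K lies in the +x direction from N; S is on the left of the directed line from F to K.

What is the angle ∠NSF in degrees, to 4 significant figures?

34.25°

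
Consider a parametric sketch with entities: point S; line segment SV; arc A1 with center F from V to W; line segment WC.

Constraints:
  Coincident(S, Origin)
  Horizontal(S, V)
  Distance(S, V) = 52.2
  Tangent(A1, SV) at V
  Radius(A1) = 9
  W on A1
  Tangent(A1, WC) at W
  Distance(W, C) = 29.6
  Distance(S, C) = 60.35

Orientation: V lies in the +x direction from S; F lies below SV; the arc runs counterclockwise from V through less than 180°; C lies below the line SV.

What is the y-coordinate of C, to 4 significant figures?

-39.27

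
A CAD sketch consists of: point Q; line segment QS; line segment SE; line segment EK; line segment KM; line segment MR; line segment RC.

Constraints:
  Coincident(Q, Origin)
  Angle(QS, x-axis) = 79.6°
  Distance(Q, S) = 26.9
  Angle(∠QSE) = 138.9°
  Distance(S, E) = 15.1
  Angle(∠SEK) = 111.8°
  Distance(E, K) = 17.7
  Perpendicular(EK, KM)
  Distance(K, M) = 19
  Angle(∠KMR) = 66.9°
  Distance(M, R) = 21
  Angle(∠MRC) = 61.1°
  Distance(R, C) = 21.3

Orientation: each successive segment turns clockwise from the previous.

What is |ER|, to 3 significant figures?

10.9

Q is at the origin; QS runs at 79.6° with length 26.9, so S = (4.86, 26.5). ∠QSE = 138.9° gives SE at 38.5° from the x-axis; with |SE| = 15.1, E = (16.7, 35.9). ∠SEK = 111.8° gives EK at -29.7° from the x-axis; with |EK| = 17.7, K = (32.0, 27.1). The perpendicularity gives KM at right angles to EK, so KM runs at -120°; with |KM| = 19.0, M = (22.6, 10.6). ∠KMR = 66.9° gives MR at 127° from the x-axis; with |MR| = 21.0, R = (9.94, 27.3). Then |ER| = |R − E| = 10.9.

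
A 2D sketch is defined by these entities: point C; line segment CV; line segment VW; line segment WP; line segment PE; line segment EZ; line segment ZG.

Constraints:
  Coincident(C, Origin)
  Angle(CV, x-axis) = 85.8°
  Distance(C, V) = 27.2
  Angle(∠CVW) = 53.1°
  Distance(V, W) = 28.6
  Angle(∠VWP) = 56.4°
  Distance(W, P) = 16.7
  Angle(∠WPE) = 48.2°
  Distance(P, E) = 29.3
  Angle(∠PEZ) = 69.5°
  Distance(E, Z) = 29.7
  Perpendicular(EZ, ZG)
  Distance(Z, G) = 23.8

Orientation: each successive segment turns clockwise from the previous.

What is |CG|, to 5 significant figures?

24.630

C is at the origin; CV runs at 85.8° with length 27.2, so V = (1.9921, 27.127). ∠CVW = 53.1° gives VW at -41.100° from the x-axis; with |VW| = 28.6, W = (23.544, 8.3260). ∠VWP = 56.4° gives WP at -164.70° from the x-axis; with |WP| = 16.7, P = (7.4359, 3.9193). ∠WPE = 48.2° gives PE at 63.500° from the x-axis; with |PE| = 29.3, E = (20.509, 30.141). ∠PEZ = 69.5° gives EZ at -47.000° from the x-axis; with |EZ| = 29.7, Z = (40.765, 8.4197). EZ ⟂ ZG, so ZG runs at -137.00°; with |ZG| = 23.8, G = (23.359, -7.8118). Then |CG| = |G − C| = 24.630.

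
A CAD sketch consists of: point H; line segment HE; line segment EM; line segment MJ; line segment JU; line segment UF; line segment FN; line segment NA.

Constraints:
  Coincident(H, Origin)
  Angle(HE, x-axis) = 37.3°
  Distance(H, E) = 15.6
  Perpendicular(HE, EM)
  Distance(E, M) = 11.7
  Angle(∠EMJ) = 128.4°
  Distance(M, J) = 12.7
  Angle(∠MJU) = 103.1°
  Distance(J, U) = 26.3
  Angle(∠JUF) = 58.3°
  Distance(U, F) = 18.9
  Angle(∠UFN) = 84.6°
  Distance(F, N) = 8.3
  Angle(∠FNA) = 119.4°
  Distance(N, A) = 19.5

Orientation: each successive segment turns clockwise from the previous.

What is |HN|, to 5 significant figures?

6.9049

H is at the origin; HE runs at 37.3° with length 15.6, so E = (12.409, 9.4534). HE ⟂ EM, so EM runs at -52.700°; with |EM| = 11.7, M = (19.499, 0.14638). ∠EMJ = 128.4° gives MJ at -104.30° from the x-axis; with |MJ| = 12.7, J = (16.363, -12.160). ∠MJU = 103.1° gives JU at 178.80° from the x-axis; with |JU| = 26.3, U = (-9.9317, -11.609). ∠JUF = 58.3° gives UF at 57.100° from the x-axis; with |UF| = 18.9, F = (0.33433, 4.2595). ∠UFN = 84.6° gives FN at -38.300° from the x-axis; with |FN| = 8.3, N = (6.8480, -0.88469). Then |HN| = |N − H| = 6.9049.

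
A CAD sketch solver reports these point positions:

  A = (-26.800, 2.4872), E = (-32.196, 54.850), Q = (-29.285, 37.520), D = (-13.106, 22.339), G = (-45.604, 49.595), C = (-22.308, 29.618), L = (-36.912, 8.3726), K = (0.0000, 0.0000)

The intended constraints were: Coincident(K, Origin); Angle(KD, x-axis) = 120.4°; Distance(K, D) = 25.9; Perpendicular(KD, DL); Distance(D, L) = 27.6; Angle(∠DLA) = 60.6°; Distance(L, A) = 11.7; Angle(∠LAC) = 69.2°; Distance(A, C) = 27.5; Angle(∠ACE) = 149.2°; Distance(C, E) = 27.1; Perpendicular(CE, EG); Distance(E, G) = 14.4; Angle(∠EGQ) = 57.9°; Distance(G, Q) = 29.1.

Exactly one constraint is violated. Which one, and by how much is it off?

Distance(G, Q) = 29.1 — off by 8.80.

K = (0.00, 0.00) ✓; KD at 120.4° ✓; |KD| = 25.90 ✓; ∠(KD, DL) = 90.00° ✓; |DL| = 27.60 ✓; ∠DLA = 60.60° ✓; |LA| = 11.70 ✓; ∠LAC = 69.20° ✓; |AC| = 27.50 ✓; ∠ACE = 149.2° ✓; |CE| = 27.10 ✓; ∠(CE, EG) = 90.00° ✓; |EG| = 14.40 ✓; ∠EGQ = 57.90° ✓; |GQ| = 20.30 ✗.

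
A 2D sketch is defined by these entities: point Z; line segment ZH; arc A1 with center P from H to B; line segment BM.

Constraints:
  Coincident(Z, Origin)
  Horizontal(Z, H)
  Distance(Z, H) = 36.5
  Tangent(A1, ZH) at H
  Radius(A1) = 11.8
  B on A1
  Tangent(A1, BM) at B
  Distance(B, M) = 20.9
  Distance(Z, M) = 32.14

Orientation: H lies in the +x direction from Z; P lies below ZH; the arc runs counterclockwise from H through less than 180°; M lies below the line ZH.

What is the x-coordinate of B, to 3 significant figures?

25.6

Checks: |PB| = 11.80 ✓; ∠(PB, BM) = 90.00° ✓; |BM| = 20.90 ✓; |ZM| = 32.14 ✓.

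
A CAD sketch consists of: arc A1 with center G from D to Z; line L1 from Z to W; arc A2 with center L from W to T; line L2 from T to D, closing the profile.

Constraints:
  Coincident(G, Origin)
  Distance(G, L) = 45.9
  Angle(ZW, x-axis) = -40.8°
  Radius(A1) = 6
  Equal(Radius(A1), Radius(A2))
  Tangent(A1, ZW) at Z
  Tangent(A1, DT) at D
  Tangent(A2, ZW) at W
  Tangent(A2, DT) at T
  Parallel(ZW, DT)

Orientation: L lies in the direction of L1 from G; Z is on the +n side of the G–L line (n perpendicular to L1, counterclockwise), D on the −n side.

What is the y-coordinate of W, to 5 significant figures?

-25.450

Tangency of A1 to both parallel lines with radius 6.0 puts Z and D at G ± 6.0·n: Z = (3.9205, 4.5420), D = (-3.9205, -4.5420). Equal radii place W and T the same way about L: W = L + 6.0·n = (38.667, -25.450), T = L − 6.0·n = (30.826, -34.534). So W.y = -25.450.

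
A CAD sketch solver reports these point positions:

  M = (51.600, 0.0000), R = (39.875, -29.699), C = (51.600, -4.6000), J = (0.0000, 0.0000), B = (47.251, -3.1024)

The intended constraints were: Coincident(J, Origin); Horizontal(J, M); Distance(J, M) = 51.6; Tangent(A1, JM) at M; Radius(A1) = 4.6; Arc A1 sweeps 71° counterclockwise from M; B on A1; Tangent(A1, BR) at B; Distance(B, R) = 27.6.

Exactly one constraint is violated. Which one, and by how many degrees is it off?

Tangent(A1, BR) at B — off by 3.50°.

J = (0.00, 0.00) ✓; J.y = 0.00, M.y = 0.00 ✓; |JM| = 51.60 ✓; ∠(CM, MJ) = 90.00° ✓; |CM| = 4.600 ✓; bearing(C→B) − bearing(C→M) = 71.00° ✓; |CB| = 4.600 ✓; ∠(CB, BR) = 86.50° ✗; |BR| = 27.60 ✓.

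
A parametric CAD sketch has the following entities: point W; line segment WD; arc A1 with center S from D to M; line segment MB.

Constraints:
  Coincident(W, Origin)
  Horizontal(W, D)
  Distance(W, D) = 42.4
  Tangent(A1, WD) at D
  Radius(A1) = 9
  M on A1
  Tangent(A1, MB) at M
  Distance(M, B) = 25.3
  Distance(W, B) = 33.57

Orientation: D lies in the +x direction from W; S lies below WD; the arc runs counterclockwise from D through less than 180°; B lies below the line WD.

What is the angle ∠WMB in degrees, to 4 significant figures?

65.37°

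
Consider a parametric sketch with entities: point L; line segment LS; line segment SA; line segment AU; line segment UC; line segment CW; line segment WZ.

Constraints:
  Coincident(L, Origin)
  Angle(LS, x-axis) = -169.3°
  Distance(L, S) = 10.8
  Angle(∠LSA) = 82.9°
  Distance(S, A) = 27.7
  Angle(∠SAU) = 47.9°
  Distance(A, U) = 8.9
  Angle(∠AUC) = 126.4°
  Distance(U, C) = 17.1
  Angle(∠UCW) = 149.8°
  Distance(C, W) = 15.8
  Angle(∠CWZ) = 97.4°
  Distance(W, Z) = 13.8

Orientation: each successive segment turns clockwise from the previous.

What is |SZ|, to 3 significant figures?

16.6

∠UCW = 149.8° gives CW at -122° from the x-axis; with |CW| = 15.8, W = (-14.5, -10.3). ∠CWZ = 97.4° gives WZ at 155° from the x-axis; with |WZ| = 13.8, Z = (-27.0, -4.53). Then |SZ| = |Z − S| = 16.6.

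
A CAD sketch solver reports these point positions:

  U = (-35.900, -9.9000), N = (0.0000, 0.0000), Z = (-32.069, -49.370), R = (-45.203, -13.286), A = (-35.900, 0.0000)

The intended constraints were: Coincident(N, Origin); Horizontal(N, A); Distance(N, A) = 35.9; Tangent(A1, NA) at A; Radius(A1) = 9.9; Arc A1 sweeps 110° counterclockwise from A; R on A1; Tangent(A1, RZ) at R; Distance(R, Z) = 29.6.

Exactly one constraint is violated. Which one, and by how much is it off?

Distance(R, Z) = 29.6 — off by 8.80.

N = (0.00, 0.00) ✓; N.y = 0.00, A.y = 0.00 ✓; |NA| = 35.90 ✓; ∠(UA, AN) = 90.00° ✓; |UA| = 9.900 ✓; bearing(U→R) − bearing(U→A) = 110.0° ✓; |UR| = 9.900 ✓; ∠(UR, RZ) = 90.00° ✓; |RZ| = 38.40 ✗.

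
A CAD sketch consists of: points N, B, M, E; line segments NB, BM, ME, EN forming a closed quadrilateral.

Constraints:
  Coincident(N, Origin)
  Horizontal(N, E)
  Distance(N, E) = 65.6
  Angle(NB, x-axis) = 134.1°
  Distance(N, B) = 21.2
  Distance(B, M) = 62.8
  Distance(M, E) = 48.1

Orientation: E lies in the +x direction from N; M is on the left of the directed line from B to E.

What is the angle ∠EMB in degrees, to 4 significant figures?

94.09°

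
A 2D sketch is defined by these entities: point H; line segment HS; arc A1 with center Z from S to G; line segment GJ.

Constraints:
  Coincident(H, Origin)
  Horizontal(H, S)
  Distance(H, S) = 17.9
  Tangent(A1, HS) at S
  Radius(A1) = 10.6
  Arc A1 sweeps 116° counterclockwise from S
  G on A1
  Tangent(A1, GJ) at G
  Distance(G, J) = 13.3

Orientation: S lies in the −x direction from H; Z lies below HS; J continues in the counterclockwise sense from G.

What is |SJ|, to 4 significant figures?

27.45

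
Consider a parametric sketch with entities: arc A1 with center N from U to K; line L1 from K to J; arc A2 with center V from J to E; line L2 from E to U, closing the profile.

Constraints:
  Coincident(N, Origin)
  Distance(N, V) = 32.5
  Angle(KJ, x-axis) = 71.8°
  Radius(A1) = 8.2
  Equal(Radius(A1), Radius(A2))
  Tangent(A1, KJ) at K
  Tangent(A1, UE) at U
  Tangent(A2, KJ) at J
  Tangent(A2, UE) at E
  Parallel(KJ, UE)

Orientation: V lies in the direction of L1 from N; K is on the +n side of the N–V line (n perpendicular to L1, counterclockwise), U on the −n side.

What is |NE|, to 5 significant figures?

33.519

The slot axis is L1's direction at 71.8°, so u = (cos 71.8°, sin 71.8°) = (0.31233, 0.94997) and n = (−sin 71.8°, cos 71.8°) = (-0.94997, 0.31233). N is at the origin and V lies 32.5 along u from N, so V = 32.5·u = (10.151, 30.874). Tangency of A1 to both parallel lines with radius 8.2 puts K and U at N ± 8.2·n: K = (-7.7898, 2.5611), U = (7.7898, -2.5611). Equal radii place J and E the same way about V: J = V + 8.2·n = (2.3611, 33.435), E = V − 8.2·n = (17.941, 28.313). Then |NE| = |E − N| = 33.519.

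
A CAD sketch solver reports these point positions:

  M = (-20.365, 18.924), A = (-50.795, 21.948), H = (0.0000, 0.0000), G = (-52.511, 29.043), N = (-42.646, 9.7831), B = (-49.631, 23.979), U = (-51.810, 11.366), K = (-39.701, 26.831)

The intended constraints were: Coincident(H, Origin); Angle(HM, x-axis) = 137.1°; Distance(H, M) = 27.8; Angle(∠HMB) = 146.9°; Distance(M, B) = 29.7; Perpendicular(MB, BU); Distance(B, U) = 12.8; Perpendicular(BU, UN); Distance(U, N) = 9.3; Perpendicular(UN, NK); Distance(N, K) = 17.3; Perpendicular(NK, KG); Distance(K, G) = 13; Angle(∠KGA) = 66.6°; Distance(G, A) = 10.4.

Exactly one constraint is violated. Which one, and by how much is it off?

Distance(G, A) = 10.4 — off by 3.10.

H = (0.00, 0.00) ✓; HM at 137.1° ✓; |HM| = 27.80 ✓; ∠HMB = 146.9° ✓; |MB| = 29.70 ✓; ∠(MB, BU) = 90.00° ✓; |BU| = 12.80 ✓; ∠(BU, UN) = 90.00° ✓; |UN| = 9.300 ✓; ∠(UN, NK) = 90.00° ✓; |NK| = 17.30 ✓; ∠(NK, KG) = 90.00° ✓; |KG| = 13.00 ✓; ∠KGA = 66.61° ✓; |GA| = 7.300 ✗.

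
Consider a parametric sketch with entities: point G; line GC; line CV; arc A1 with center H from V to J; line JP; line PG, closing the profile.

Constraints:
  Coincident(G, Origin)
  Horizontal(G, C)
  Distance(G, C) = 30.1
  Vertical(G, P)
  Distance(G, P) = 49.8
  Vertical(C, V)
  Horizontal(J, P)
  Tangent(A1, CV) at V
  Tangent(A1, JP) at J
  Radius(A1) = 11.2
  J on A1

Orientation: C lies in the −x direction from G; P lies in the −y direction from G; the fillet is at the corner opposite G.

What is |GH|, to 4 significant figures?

42.98

GP is vertical with |GP| = 49.8 and P on the −y side, so P = (0.000, -49.80). The virtual corner opposite G is at (-30.10, -49.80). The tangent condition forces HV to be normal to CV and since A1 is tangent to JP there, HJ ⟂ JP, with radius 11.2, so the center H sits 11.2 in from both sides at H = (-18.90, -38.60). Then |GH| = |H − G| = 42.98.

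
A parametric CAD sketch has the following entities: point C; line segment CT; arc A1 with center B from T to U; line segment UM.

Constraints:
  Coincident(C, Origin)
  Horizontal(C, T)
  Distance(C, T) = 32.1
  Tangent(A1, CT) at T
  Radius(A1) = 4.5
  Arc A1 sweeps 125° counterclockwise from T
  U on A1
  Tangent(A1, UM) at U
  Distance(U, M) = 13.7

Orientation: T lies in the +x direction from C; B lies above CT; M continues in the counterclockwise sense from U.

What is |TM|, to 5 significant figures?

18.773

C is at the origin; CT is horizontal with |CT| = 32.1 and T on the +x side, so T = (32.100, 0.0000). Since A1 is tangent to CT there, BT ⟂ CT, so B = T + (0, 4.5) = (32.100, 4.5000). On A1, T sits at bearing -90° from B; a 125° counterclockwise sweep puts U at bearing 35°, so U = B + 4.5·(cos 35°, sin 35°) = (35.786, 7.0811). The tangent condition forces BU to be normal to UM, so UM runs along (−sin 35°, cos 35°); with |UM| = 13.7, M = (27.928, 18.303). Then |TM| = |M − T| = 18.773.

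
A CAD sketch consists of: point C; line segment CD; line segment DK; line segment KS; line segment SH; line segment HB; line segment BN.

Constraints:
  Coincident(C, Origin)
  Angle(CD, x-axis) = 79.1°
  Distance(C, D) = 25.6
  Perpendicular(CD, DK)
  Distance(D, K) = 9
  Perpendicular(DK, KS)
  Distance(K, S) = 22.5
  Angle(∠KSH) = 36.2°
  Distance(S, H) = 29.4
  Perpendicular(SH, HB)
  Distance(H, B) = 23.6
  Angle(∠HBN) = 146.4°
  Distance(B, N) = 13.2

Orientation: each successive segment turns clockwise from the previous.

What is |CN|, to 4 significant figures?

47.75

SH is perpendicular to HB, so HB runs at 25.30°; with |HB| = 23.6, B = (18.20, 38.01). ∠HBN = 146.4° gives BN at -8.300° from the x-axis; with |BN| = 13.2, N = (31.26, 36.10). Then |CN| = |N − C| = 47.75.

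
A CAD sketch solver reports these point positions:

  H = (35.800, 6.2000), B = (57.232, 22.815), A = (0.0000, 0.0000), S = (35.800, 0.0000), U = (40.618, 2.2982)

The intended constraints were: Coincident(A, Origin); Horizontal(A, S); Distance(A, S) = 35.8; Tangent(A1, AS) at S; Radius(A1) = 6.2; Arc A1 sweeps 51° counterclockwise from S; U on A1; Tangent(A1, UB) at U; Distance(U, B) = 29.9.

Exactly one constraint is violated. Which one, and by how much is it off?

Distance(U, B) = 29.9 — off by 3.50.

A = (0.00, 0.00) ✓; A.y = 0.00, S.y = 0.00 ✓; |AS| = 35.80 ✓; ∠(HS, SA) = 90.00° ✓; |HS| = 6.200 ✓; bearing(H→U) − bearing(H→S) = 51.00° ✓; |HU| = 6.200 ✓; ∠(HU, UB) = 90.00° ✓; |UB| = 26.40 ✗.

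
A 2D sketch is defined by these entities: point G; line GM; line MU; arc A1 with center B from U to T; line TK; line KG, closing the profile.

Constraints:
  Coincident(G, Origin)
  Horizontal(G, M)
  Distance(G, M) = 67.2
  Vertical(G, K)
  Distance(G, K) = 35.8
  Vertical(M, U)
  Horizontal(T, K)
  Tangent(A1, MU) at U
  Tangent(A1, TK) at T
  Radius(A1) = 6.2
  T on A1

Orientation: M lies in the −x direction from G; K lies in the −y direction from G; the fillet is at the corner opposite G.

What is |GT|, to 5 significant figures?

70.729

G is at the origin; G and M share the same y with |GM| = 67.2 and M on the −x side, so M = (-67.200, 0.0000). G and K share the same x with |GK| = 35.8 and K on the −y side, so K = (0.0000, -35.800). The virtual corner opposite G is at (-67.200, -35.800). The tangent condition forces BU to be normal to MU and the tangent condition forces BT to be normal to TK, with radius 6.2, so the center B sits 6.2 in from both sides at B = (-61.000, -29.600). That places the tangent points at U = (-67.200, -29.600) on MU and T = (-61.000, -35.800) on TK. Then |GT| = |T − G| = 70.729.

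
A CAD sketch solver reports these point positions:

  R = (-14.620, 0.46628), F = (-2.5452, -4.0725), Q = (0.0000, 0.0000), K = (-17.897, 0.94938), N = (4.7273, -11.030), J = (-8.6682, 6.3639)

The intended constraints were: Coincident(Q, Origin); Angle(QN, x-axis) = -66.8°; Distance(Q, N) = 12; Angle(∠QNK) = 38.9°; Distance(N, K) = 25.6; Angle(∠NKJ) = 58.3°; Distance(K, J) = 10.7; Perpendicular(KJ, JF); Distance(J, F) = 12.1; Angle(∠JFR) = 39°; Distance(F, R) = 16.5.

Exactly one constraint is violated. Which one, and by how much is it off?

Distance(F, R) = 16.5 — off by 3.60.

Q = (0.00, 0.00) ✓; QN at -66.80° ✓; |QN| = 12.00 ✓; ∠QNK = 38.90° ✓; |NK| = 25.60 ✓; ∠NKJ = 58.30° ✓; |KJ| = 10.70 ✓; ∠(KJ, JF) = 90.00° ✓; |JF| = 12.10 ✓; ∠JFR = 39.00° ✓; |FR| = 12.90 ✗.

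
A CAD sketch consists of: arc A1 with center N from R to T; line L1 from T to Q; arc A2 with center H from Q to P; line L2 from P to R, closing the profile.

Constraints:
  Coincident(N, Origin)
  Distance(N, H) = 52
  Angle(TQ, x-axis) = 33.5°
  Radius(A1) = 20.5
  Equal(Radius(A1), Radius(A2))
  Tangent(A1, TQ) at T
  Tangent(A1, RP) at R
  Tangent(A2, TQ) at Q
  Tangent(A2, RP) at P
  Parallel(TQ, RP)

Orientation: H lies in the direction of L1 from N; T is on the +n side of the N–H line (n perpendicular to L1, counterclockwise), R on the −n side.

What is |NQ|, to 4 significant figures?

55.89

The slot axis is L1's direction at 33.5°, so u = (cos 33.5°, sin 33.5°) = (0.8339, 0.5519) and n = (−sin 33.5°, cos 33.5°) = (-0.5519, 0.8339). N is at the origin and H lies 52.0 along u from N, so H = 52.0·u = (43.36, 28.70). Tangency of A1 to both parallel lines with radius 20.5 puts T and R at N ± 20.5·n: T = (-11.31, 17.09), R = (11.31, -17.09). Equal radii place Q and P the same way about H: Q = H + 20.5·n = (32.05, 45.80), P = H − 20.5·n = (54.68, 11.61). Then |NQ| = |Q − N| = 55.89.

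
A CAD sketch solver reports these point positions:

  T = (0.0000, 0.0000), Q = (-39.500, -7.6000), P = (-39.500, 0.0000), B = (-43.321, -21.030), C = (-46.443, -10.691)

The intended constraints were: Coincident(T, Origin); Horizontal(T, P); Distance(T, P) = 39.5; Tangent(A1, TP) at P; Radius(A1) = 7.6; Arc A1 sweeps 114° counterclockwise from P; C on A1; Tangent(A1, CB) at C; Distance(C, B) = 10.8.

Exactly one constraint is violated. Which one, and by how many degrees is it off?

Tangent(A1, CB) at C — off by 7.20°.

T = (0.00, 0.00) ✓; T.y = 0.00, P.y = 0.00 ✓; |TP| = 39.50 ✓; ∠(QP, PT) = 90.00° ✓; |QP| = 7.600 ✓; bearing(Q→C) − bearing(Q→P) = 114.0° ✓; |QC| = 7.600 ✓; ∠(QC, CB) = 97.20° ✗; |CB| = 10.80 ✓.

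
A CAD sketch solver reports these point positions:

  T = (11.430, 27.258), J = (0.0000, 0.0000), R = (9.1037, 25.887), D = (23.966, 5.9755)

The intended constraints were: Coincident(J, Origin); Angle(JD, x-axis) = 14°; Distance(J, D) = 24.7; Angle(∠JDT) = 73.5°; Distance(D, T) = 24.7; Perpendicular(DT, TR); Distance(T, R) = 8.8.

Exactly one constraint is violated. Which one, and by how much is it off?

Distance(T, R) = 8.8 — off by 6.10.

J = (0.00, 0.00) ✓; JD at 14.00° ✓; |JD| = 24.70 ✓; ∠JDT = 73.50° ✓; |DT| = 24.70 ✓; ∠(DT, TR) = 90.01° ✓; |TR| = 2.700 ✗.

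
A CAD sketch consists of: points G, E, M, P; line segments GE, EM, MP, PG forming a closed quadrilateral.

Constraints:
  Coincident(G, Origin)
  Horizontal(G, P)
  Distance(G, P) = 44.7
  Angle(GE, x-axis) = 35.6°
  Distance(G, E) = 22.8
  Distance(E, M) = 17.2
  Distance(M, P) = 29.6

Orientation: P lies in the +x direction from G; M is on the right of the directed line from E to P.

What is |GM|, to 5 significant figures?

15.746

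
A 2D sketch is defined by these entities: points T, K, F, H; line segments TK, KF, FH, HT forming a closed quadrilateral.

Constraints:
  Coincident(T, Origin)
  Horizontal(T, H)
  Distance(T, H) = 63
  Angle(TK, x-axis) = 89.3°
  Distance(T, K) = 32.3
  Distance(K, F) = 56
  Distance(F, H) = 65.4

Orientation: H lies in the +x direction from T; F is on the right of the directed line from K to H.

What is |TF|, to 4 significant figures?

23.77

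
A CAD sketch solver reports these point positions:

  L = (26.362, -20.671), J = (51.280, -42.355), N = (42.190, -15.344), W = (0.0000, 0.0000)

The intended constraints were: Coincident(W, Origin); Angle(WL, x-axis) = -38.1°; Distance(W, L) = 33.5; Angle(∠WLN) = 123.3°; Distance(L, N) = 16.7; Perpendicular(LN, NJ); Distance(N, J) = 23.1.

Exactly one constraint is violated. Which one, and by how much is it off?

Distance(N, J) = 23.1 — off by 5.40.

W = (0.00, 0.00) ✓; WL at -38.10° ✓; |WL| = 33.50 ✓; ∠WLN = 123.3° ✓; |LN| = 16.70 ✓; ∠(LN, NJ) = 90.00° ✓; |NJ| = 28.50 ✗.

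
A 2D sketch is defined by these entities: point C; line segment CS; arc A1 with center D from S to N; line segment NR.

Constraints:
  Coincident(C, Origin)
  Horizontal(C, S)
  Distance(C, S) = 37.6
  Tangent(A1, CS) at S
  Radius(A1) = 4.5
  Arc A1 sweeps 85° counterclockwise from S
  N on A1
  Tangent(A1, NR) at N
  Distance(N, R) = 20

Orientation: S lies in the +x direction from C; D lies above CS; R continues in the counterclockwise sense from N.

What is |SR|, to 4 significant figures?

24.83

On A1, S sits at bearing -90° from D; an 85° counterclockwise sweep puts N at bearing -5°, so N = D + 4.5·(cos -5°, sin -5°) = (42.08, 4.108). The tangent condition forces DN to be normal to NR, so NR runs along (−sin -5°, cos -5°); with |NR| = 20.0, R = (43.83, 24.03). Then |SR| = |R − S| = 24.83.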